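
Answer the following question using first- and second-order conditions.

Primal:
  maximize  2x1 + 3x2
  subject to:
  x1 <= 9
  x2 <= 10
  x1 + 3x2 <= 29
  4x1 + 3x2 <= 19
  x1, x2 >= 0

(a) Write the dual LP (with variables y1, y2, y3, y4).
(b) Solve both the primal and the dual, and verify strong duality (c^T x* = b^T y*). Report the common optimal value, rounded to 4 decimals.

The standard primal-dual pair for 'max c^T x s.t. A x <= b, x >= 0' is:
  Dual:  min b^T y  s.t.  A^T y >= c,  y >= 0.

So the dual LP is:
  minimize  9y1 + 10y2 + 29y3 + 19y4
  subject to:
    y1 + y3 + 4y4 >= 2
    y2 + 3y3 + 3y4 >= 3
    y1, y2, y3, y4 >= 0

Solving the primal: x* = (0, 6.3333).
  primal value c^T x* = 19.
Solving the dual: y* = (0, 0, 0, 1).
  dual value b^T y* = 19.
Strong duality: c^T x* = b^T y*. Confirmed.

19


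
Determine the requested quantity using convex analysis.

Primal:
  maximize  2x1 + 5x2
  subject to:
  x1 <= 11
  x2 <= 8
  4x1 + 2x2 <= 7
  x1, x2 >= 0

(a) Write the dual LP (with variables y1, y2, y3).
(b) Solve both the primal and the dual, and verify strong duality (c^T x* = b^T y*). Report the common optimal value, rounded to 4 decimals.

The standard primal-dual pair for 'max c^T x s.t. A x <= b, x >= 0' is:
  Dual:  min b^T y  s.t.  A^T y >= c,  y >= 0.

So the dual LP is:
  minimize  11y1 + 8y2 + 7y3
  subject to:
    y1 + 4y3 >= 2
    y2 + 2y3 >= 5
    y1, y2, y3 >= 0

Solving the primal: x* = (0, 3.5).
  primal value c^T x* = 17.5.
Solving the dual: y* = (0, 0, 2.5).
  dual value b^T y* = 17.5.
Strong duality: c^T x* = b^T y*. Confirmed.

17.5


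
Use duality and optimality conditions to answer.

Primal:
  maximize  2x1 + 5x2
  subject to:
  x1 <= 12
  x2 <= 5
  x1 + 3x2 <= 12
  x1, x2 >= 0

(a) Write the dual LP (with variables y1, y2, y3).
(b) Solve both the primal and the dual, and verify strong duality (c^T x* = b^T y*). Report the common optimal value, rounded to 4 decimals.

The standard primal-dual pair for 'max c^T x s.t. A x <= b, x >= 0' is:
  Dual:  min b^T y  s.t.  A^T y >= c,  y >= 0.

So the dual LP is:
  minimize  12y1 + 5y2 + 12y3
  subject to:
    y1 + y3 >= 2
    y2 + 3y3 >= 5
    y1, y2, y3 >= 0

Solving the primal: x* = (12, 0).
  primal value c^T x* = 24.
Solving the dual: y* = (0.3333, 0, 1.6667).
  dual value b^T y* = 24.
Strong duality: c^T x* = b^T y*. Confirmed.

24


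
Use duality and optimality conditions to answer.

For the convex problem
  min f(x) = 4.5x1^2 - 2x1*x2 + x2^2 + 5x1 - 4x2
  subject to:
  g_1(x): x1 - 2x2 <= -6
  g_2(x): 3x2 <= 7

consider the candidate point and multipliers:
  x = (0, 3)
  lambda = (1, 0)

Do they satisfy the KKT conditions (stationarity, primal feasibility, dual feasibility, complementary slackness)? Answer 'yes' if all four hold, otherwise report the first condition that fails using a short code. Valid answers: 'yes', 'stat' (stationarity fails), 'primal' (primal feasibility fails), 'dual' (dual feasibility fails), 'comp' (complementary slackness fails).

Gradient of f: grad f(x) = Q x + c = (-1, 2)
Constraint values g_i(x) = a_i^T x - b_i:
  g_1((0, 3)) = 0
  g_2((0, 3)) = 2
Stationarity residual: grad f(x) + sum_i lambda_i a_i = (0, 0)
  -> stationarity OK
Primal feasibility (all g_i <= 0): FAILS
Dual feasibility (all lambda_i >= 0): OK
Complementary slackness (lambda_i * g_i(x) = 0 for all i): OK

Verdict: the first failing condition is primal_feasibility -> primal.

primal


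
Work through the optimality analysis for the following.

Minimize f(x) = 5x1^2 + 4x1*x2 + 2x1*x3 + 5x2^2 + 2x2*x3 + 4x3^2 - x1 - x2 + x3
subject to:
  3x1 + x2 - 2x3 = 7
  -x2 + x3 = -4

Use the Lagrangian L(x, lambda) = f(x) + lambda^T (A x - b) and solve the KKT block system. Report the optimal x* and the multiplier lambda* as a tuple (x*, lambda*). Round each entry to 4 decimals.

Form the Lagrangian:
  L(x, lambda) = (1/2) x^T Q x + c^T x + lambda^T (A x - b)
Stationarity (grad_x L = 0): Q x + c + A^T lambda = 0.
Primal feasibility: A x = b.

This gives the KKT block system:
  [ Q   A^T ] [ x     ]   [-c ]
  [ A    0  ] [ lambda ] = [ b ]

Solving the linear system:
  x*      = (0.2336, 1.7008, -2.2992)
  lambda* = (-1.1803, 11.1639)
  f(x*)   = 24.3422

x* = (0.2336, 1.7008, -2.2992), lambda* = (-1.1803, 11.1639)


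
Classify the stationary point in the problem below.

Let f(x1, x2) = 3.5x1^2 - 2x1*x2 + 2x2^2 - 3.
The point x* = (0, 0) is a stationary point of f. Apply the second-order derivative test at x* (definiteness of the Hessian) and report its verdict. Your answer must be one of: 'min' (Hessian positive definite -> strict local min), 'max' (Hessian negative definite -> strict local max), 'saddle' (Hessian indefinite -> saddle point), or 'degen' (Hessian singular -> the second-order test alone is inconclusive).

Compute the Hessian H = grad^2 f:
  H = [[7, -2], [-2, 4]]
Verify stationarity: grad f(x*) = H x* + g = (0, 0).
Eigenvalues of H: 3, 8.
Both eigenvalues > 0, so H is positive definite -> x* is a strict local min.

min


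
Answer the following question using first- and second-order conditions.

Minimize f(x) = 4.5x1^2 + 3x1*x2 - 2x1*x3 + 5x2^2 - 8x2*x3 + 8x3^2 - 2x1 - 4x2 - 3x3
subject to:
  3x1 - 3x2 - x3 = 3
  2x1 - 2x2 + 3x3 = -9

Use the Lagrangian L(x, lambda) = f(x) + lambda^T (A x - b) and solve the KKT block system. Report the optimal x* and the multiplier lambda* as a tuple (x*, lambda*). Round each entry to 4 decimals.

Form the Lagrangian:
  L(x, lambda) = (1/2) x^T Q x + c^T x + lambda^T (A x - b)
Stationarity (grad_x L = 0): Q x + c + A^T lambda = 0.
Primal feasibility: A x = b.

This gives the KKT block system:
  [ Q   A^T ] [ x     ]   [-c ]
  [ A    0  ] [ lambda ] = [ b ]

Solving the linear system:
  x*      = (-0.96, -0.96, -3)
  lambda* = (-5.4764, 11.9745)
  f(x*)   = 69.48

x* = (-0.96, -0.96, -3), lambda* = (-5.4764, 11.9745)


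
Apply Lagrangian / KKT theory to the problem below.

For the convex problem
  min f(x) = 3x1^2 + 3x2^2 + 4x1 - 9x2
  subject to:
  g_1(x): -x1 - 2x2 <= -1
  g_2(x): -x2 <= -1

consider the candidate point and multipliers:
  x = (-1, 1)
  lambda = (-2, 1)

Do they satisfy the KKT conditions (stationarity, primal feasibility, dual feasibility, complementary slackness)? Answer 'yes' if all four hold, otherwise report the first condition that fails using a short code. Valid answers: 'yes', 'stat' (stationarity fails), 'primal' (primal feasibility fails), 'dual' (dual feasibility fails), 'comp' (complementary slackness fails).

Gradient of f: grad f(x) = Q x + c = (-2, -3)
Constraint values g_i(x) = a_i^T x - b_i:
  g_1((-1, 1)) = 0
  g_2((-1, 1)) = 0
Stationarity residual: grad f(x) + sum_i lambda_i a_i = (0, 0)
  -> stationarity OK
Primal feasibility (all g_i <= 0): OK
Dual feasibility (all lambda_i >= 0): FAILS
Complementary slackness (lambda_i * g_i(x) = 0 for all i): OK

Verdict: the first failing condition is dual_feasibility -> dual.

dual


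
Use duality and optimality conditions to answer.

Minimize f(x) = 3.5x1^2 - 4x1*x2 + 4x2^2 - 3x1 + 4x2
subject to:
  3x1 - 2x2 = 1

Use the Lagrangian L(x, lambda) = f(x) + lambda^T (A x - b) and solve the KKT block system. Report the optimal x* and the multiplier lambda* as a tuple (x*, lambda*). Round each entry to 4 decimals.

Form the Lagrangian:
  L(x, lambda) = (1/2) x^T Q x + c^T x + lambda^T (A x - b)
Stationarity (grad_x L = 0): Q x + c + A^T lambda = 0.
Primal feasibility: A x = b.

This gives the KKT block system:
  [ Q   A^T ] [ x     ]   [-c ]
  [ A    0  ] [ lambda ] = [ b ]

Solving the linear system:
  x*      = (0.0769, -0.3846)
  lambda* = (0.3077)
  f(x*)   = -1.0385

x* = (0.0769, -0.3846), lambda* = (0.3077)


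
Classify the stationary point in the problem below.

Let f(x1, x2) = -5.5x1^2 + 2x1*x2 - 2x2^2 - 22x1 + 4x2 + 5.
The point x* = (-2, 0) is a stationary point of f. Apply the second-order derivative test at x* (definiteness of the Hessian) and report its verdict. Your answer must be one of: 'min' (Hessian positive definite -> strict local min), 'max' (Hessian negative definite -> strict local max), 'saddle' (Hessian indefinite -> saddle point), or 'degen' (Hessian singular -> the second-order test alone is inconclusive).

Compute the Hessian H = grad^2 f:
  H = [[-11, 2], [2, -4]]
Verify stationarity: grad f(x*) = H x* + g = (0, 0).
Eigenvalues of H: -11.5311, -3.4689.
Both eigenvalues < 0, so H is negative definite -> x* is a strict local max.

max


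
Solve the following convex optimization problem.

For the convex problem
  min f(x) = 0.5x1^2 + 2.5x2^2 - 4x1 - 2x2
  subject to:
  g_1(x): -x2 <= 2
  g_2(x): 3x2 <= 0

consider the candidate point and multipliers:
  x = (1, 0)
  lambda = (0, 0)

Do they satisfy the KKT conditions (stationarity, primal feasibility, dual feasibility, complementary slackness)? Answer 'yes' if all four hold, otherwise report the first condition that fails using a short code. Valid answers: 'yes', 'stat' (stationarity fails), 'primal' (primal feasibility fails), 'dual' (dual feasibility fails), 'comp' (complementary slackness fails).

Gradient of f: grad f(x) = Q x + c = (-3, -2)
Constraint values g_i(x) = a_i^T x - b_i:
  g_1((1, 0)) = -2
  g_2((1, 0)) = 0
Stationarity residual: grad f(x) + sum_i lambda_i a_i = (-3, -2)
  -> stationarity FAILS
Primal feasibility (all g_i <= 0): OK
Dual feasibility (all lambda_i >= 0): OK
Complementary slackness (lambda_i * g_i(x) = 0 for all i): OK

Verdict: the first failing condition is stationarity -> stat.

stat


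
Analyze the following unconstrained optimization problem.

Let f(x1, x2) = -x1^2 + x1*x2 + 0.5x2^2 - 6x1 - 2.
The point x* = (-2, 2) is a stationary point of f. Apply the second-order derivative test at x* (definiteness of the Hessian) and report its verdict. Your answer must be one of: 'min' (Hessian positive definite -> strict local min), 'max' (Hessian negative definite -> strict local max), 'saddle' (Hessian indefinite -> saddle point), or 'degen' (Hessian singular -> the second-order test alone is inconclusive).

Compute the Hessian H = grad^2 f:
  H = [[-2, 1], [1, 1]]
Verify stationarity: grad f(x*) = H x* + g = (0, 0).
Eigenvalues of H: -2.3028, 1.3028.
Eigenvalues have mixed signs, so H is indefinite -> x* is a saddle point.

saddle


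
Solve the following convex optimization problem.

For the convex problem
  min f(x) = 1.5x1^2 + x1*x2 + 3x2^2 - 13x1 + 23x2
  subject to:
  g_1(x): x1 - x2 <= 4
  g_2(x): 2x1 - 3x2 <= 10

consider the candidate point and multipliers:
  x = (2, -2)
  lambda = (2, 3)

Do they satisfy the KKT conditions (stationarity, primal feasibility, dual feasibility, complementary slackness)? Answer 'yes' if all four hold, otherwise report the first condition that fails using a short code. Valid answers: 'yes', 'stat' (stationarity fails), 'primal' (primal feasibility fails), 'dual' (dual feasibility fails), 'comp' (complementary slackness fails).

Gradient of f: grad f(x) = Q x + c = (-9, 13)
Constraint values g_i(x) = a_i^T x - b_i:
  g_1((2, -2)) = 0
  g_2((2, -2)) = 0
Stationarity residual: grad f(x) + sum_i lambda_i a_i = (-1, 2)
  -> stationarity FAILS
Primal feasibility (all g_i <= 0): OK
Dual feasibility (all lambda_i >= 0): OK
Complementary slackness (lambda_i * g_i(x) = 0 for all i): OK

Verdict: the first failing condition is stationarity -> stat.

stat


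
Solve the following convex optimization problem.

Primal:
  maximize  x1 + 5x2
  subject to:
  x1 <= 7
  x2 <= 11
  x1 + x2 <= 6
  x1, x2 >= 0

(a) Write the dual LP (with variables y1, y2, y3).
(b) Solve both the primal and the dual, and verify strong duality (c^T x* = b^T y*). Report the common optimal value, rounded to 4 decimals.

The standard primal-dual pair for 'max c^T x s.t. A x <= b, x >= 0' is:
  Dual:  min b^T y  s.t.  A^T y >= c,  y >= 0.

So the dual LP is:
  minimize  7y1 + 11y2 + 6y3
  subject to:
    y1 + y3 >= 1
    y2 + y3 >= 5
    y1, y2, y3 >= 0

Solving the primal: x* = (0, 6).
  primal value c^T x* = 30.
Solving the dual: y* = (0, 0, 5).
  dual value b^T y* = 30.
Strong duality: c^T x* = b^T y*. Confirmed.

30


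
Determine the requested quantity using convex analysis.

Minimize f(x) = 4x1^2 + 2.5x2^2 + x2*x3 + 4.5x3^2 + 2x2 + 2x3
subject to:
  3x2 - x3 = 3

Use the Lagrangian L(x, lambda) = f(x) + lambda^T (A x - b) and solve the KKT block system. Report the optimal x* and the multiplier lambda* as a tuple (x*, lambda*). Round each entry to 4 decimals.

Form the Lagrangian:
  L(x, lambda) = (1/2) x^T Q x + c^T x + lambda^T (A x - b)
Stationarity (grad_x L = 0): Q x + c + A^T lambda = 0.
Primal feasibility: A x = b.

This gives the KKT block system:
  [ Q   A^T ] [ x     ]   [-c ]
  [ A    0  ] [ lambda ] = [ b ]

Solving the linear system:
  x*      = (0, 0.8261, -0.5217)
  lambda* = (-1.8696)
  f(x*)   = 3.1087

x* = (0, 0.8261, -0.5217), lambda* = (-1.8696)


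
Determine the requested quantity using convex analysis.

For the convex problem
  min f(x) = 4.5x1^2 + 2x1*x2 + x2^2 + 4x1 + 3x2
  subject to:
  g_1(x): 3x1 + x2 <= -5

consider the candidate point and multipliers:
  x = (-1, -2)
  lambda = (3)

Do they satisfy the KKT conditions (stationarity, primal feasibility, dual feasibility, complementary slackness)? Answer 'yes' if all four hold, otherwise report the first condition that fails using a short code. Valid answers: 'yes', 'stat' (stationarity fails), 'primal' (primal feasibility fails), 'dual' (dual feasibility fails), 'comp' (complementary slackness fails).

Gradient of f: grad f(x) = Q x + c = (-9, -3)
Constraint values g_i(x) = a_i^T x - b_i:
  g_1((-1, -2)) = 0
Stationarity residual: grad f(x) + sum_i lambda_i a_i = (0, 0)
  -> stationarity OK
Primal feasibility (all g_i <= 0): OK
Dual feasibility (all lambda_i >= 0): OK
Complementary slackness (lambda_i * g_i(x) = 0 for all i): OK

Verdict: yes, KKT holds.

yes


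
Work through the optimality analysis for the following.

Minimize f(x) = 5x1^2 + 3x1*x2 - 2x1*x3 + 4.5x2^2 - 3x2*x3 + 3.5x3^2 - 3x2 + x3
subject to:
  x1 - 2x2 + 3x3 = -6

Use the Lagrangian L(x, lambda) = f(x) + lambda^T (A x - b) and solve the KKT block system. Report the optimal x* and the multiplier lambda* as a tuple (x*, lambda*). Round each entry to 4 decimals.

Form the Lagrangian:
  L(x, lambda) = (1/2) x^T Q x + c^T x + lambda^T (A x - b)
Stationarity (grad_x L = 0): Q x + c + A^T lambda = 0.
Primal feasibility: A x = b.

This gives the KKT block system:
  [ Q   A^T ] [ x     ]   [-c ]
  [ A    0  ] [ lambda ] = [ b ]

Solving the linear system:
  x*      = (-0.7617, 0.803, -1.2108)
  lambda* = (2.7869)
  f(x*)   = 6.551

x* = (-0.7617, 0.803, -1.2108), lambda* = (2.7869)


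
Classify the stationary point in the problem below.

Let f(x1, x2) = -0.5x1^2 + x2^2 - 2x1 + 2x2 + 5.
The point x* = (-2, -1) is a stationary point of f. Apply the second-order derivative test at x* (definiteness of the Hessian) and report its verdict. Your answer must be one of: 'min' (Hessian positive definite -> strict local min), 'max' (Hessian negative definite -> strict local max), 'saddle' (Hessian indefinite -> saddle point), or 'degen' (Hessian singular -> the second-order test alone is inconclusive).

Compute the Hessian H = grad^2 f:
  H = [[-1, 0], [0, 2]]
Verify stationarity: grad f(x*) = H x* + g = (0, 0).
Eigenvalues of H: -1, 2.
Eigenvalues have mixed signs, so H is indefinite -> x* is a saddle point.

saddle


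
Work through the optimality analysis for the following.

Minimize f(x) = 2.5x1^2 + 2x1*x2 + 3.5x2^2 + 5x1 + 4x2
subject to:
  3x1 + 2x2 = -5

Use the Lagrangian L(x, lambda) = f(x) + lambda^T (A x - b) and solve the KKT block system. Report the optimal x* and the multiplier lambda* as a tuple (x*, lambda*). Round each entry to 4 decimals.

Form the Lagrangian:
  L(x, lambda) = (1/2) x^T Q x + c^T x + lambda^T (A x - b)
Stationarity (grad_x L = 0): Q x + c + A^T lambda = 0.
Primal feasibility: A x = b.

This gives the KKT block system:
  [ Q   A^T ] [ x     ]   [-c ]
  [ A    0  ] [ lambda ] = [ b ]

Solving the linear system:
  x*      = (-1.3729, -0.4407)
  lambda* = (0.9153)
  f(x*)   = -2.0254

x* = (-1.3729, -0.4407), lambda* = (0.9153)


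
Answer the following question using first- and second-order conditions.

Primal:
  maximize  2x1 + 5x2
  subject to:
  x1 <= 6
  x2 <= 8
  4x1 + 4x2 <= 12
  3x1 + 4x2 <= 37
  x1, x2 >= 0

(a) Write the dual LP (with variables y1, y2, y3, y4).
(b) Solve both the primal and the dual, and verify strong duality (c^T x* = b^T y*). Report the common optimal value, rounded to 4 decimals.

The standard primal-dual pair for 'max c^T x s.t. A x <= b, x >= 0' is:
  Dual:  min b^T y  s.t.  A^T y >= c,  y >= 0.

So the dual LP is:
  minimize  6y1 + 8y2 + 12y3 + 37y4
  subject to:
    y1 + 4y3 + 3y4 >= 2
    y2 + 4y3 + 4y4 >= 5
    y1, y2, y3, y4 >= 0

Solving the primal: x* = (0, 3).
  primal value c^T x* = 15.
Solving the dual: y* = (0, 0, 1.25, 0).
  dual value b^T y* = 15.
Strong duality: c^T x* = b^T y*. Confirmed.

15


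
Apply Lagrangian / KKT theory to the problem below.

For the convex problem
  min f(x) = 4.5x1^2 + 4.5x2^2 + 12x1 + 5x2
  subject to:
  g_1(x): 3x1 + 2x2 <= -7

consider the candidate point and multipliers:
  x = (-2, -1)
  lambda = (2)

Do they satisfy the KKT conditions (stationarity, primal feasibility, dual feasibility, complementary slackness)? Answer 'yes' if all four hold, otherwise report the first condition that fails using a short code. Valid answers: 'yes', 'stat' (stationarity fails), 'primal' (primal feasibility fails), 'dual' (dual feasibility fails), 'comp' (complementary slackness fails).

Gradient of f: grad f(x) = Q x + c = (-6, -4)
Constraint values g_i(x) = a_i^T x - b_i:
  g_1((-2, -1)) = -1
Stationarity residual: grad f(x) + sum_i lambda_i a_i = (0, 0)
  -> stationarity OK
Primal feasibility (all g_i <= 0): OK
Dual feasibility (all lambda_i >= 0): OK
Complementary slackness (lambda_i * g_i(x) = 0 for all i): FAILS

Verdict: the first failing condition is complementary_slackness -> comp.

comp


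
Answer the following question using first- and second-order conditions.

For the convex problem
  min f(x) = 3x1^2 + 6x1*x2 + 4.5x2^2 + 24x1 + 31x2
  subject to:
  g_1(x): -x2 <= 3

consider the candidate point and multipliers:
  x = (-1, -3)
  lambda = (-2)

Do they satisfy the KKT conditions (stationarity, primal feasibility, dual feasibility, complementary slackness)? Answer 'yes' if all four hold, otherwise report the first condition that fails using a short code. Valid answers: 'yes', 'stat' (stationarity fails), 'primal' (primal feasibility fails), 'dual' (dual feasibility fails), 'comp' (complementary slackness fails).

Gradient of f: grad f(x) = Q x + c = (0, -2)
Constraint values g_i(x) = a_i^T x - b_i:
  g_1((-1, -3)) = 0
Stationarity residual: grad f(x) + sum_i lambda_i a_i = (0, 0)
  -> stationarity OK
Primal feasibility (all g_i <= 0): OK
Dual feasibility (all lambda_i >= 0): FAILS
Complementary slackness (lambda_i * g_i(x) = 0 for all i): OK

Verdict: the first failing condition is dual_feasibility -> dual.

dual


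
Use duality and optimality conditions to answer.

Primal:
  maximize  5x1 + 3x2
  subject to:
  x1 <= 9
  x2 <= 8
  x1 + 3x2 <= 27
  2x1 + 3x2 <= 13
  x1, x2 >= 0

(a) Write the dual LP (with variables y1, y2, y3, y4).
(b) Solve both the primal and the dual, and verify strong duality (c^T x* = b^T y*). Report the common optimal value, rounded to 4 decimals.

The standard primal-dual pair for 'max c^T x s.t. A x <= b, x >= 0' is:
  Dual:  min b^T y  s.t.  A^T y >= c,  y >= 0.

So the dual LP is:
  minimize  9y1 + 8y2 + 27y3 + 13y4
  subject to:
    y1 + y3 + 2y4 >= 5
    y2 + 3y3 + 3y4 >= 3
    y1, y2, y3, y4 >= 0

Solving the primal: x* = (6.5, 0).
  primal value c^T x* = 32.5.
Solving the dual: y* = (0, 0, 0, 2.5).
  dual value b^T y* = 32.5.
Strong duality: c^T x* = b^T y*. Confirmed.

32.5


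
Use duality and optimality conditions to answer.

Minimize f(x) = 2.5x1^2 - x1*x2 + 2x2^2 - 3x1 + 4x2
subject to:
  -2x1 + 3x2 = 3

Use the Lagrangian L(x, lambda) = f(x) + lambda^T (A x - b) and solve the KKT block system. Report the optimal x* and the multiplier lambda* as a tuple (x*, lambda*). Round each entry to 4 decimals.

Form the Lagrangian:
  L(x, lambda) = (1/2) x^T Q x + c^T x + lambda^T (A x - b)
Stationarity (grad_x L = 0): Q x + c + A^T lambda = 0.
Primal feasibility: A x = b.

This gives the KKT block system:
  [ Q   A^T ] [ x     ]   [-c ]
  [ A    0  ] [ lambda ] = [ b ]

Solving the linear system:
  x*      = (-0.2449, 0.8367)
  lambda* = (-2.5306)
  f(x*)   = 5.8367

x* = (-0.2449, 0.8367), lambda* = (-2.5306)


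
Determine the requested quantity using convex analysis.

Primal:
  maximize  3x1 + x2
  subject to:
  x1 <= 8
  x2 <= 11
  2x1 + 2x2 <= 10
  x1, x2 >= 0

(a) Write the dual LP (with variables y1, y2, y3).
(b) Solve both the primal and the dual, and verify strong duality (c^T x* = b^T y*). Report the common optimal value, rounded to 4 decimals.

The standard primal-dual pair for 'max c^T x s.t. A x <= b, x >= 0' is:
  Dual:  min b^T y  s.t.  A^T y >= c,  y >= 0.

So the dual LP is:
  minimize  8y1 + 11y2 + 10y3
  subject to:
    y1 + 2y3 >= 3
    y2 + 2y3 >= 1
    y1, y2, y3 >= 0

Solving the primal: x* = (5, 0).
  primal value c^T x* = 15.
Solving the dual: y* = (0, 0, 1.5).
  dual value b^T y* = 15.
Strong duality: c^T x* = b^T y*. Confirmed.

15


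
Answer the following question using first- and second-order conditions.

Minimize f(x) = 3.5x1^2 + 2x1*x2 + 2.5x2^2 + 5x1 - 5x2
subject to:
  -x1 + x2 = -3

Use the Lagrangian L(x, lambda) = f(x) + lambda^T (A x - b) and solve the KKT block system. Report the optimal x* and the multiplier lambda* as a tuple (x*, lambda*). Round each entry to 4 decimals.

Form the Lagrangian:
  L(x, lambda) = (1/2) x^T Q x + c^T x + lambda^T (A x - b)
Stationarity (grad_x L = 0): Q x + c + A^T lambda = 0.
Primal feasibility: A x = b.

This gives the KKT block system:
  [ Q   A^T ] [ x     ]   [-c ]
  [ A    0  ] [ lambda ] = [ b ]

Solving the linear system:
  x*      = (1.3125, -1.6875)
  lambda* = (10.8125)
  f(x*)   = 23.7188

x* = (1.3125, -1.6875), lambda* = (10.8125)


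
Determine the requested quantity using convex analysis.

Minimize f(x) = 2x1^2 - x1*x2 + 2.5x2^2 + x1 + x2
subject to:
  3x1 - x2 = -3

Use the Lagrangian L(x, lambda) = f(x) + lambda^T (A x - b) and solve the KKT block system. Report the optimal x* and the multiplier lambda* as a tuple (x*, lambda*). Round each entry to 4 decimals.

Form the Lagrangian:
  L(x, lambda) = (1/2) x^T Q x + c^T x + lambda^T (A x - b)
Stationarity (grad_x L = 0): Q x + c + A^T lambda = 0.
Primal feasibility: A x = b.

This gives the KKT block system:
  [ Q   A^T ] [ x     ]   [-c ]
  [ A    0  ] [ lambda ] = [ b ]

Solving the linear system:
  x*      = (-1.0698, -0.2093)
  lambda* = (1.0233)
  f(x*)   = 0.8953

x* = (-1.0698, -0.2093), lambda* = (1.0233)


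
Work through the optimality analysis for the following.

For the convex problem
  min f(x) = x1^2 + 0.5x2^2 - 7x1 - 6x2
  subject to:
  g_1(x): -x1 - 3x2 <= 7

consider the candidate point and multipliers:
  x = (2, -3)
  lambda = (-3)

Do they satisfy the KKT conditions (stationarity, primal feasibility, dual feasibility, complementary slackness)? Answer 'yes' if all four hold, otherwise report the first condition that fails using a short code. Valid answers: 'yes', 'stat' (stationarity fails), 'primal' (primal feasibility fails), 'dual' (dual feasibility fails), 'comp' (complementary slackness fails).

Gradient of f: grad f(x) = Q x + c = (-3, -9)
Constraint values g_i(x) = a_i^T x - b_i:
  g_1((2, -3)) = 0
Stationarity residual: grad f(x) + sum_i lambda_i a_i = (0, 0)
  -> stationarity OK
Primal feasibility (all g_i <= 0): OK
Dual feasibility (all lambda_i >= 0): FAILS
Complementary slackness (lambda_i * g_i(x) = 0 for all i): OK

Verdict: the first failing condition is dual_feasibility -> dual.

dual


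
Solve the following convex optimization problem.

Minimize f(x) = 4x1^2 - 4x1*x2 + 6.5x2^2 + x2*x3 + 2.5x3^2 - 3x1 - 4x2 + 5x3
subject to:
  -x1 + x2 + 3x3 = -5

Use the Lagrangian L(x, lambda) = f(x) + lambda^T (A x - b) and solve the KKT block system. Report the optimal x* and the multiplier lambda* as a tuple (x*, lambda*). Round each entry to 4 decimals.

Form the Lagrangian:
  L(x, lambda) = (1/2) x^T Q x + c^T x + lambda^T (A x - b)
Stationarity (grad_x L = 0): Q x + c + A^T lambda = 0.
Primal feasibility: A x = b.

This gives the KKT block system:
  [ Q   A^T ] [ x     ]   [-c ]
  [ A    0  ] [ lambda ] = [ b ]

Solving the linear system:
  x*      = (0.7812, 0.6094, -1.6094)
  lambda* = (0.8125)
  f(x*)   = -4.3828

x* = (0.7812, 0.6094, -1.6094), lambda* = (0.8125)


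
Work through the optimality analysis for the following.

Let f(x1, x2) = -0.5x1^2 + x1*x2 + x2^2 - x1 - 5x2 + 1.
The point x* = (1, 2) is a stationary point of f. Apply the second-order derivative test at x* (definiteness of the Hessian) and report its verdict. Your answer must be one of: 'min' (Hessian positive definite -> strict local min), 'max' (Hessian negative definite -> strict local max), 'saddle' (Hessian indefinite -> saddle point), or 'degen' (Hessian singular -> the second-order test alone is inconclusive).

Compute the Hessian H = grad^2 f:
  H = [[-1, 1], [1, 2]]
Verify stationarity: grad f(x*) = H x* + g = (0, 0).
Eigenvalues of H: -1.3028, 2.3028.
Eigenvalues have mixed signs, so H is indefinite -> x* is a saddle point.

saddle


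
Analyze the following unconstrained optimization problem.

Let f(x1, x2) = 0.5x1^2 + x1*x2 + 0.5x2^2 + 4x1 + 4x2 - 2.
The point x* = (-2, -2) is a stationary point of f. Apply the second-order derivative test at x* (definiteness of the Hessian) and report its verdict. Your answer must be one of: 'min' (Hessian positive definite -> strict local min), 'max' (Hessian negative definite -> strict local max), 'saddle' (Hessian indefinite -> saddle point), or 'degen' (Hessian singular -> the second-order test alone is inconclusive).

Compute the Hessian H = grad^2 f:
  H = [[1, 1], [1, 1]]
Verify stationarity: grad f(x*) = H x* + g = (0, 0).
Eigenvalues of H: 0, 2.
H has a zero eigenvalue (singular; positive semidefinite but not definite), so H is neither positive definite, negative definite, nor indefinite. The second-order test alone is inconclusive -> degen.
(Indeed, f is constant along the null direction of H through x*, so x* is not a strict local extremum.)

degen


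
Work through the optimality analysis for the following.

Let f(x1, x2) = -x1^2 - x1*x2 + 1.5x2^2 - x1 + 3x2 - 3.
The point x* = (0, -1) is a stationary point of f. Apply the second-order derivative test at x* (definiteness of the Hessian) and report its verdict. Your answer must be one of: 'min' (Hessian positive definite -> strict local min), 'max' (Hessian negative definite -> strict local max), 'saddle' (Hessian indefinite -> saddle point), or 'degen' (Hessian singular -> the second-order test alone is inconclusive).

Compute the Hessian H = grad^2 f:
  H = [[-2, -1], [-1, 3]]
Verify stationarity: grad f(x*) = H x* + g = (0, 0).
Eigenvalues of H: -2.1926, 3.1926.
Eigenvalues have mixed signs, so H is indefinite -> x* is a saddle point.

saddle


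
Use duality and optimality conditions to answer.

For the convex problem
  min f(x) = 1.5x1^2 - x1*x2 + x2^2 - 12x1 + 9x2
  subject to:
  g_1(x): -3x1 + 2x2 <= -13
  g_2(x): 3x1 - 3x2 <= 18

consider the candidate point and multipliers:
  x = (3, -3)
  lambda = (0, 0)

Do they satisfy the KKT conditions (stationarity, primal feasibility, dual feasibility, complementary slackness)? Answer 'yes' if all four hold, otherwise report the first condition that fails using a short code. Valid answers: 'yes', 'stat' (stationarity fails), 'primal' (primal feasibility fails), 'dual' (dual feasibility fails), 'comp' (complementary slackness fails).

Gradient of f: grad f(x) = Q x + c = (0, 0)
Constraint values g_i(x) = a_i^T x - b_i:
  g_1((3, -3)) = -2
  g_2((3, -3)) = 0
Stationarity residual: grad f(x) + sum_i lambda_i a_i = (0, 0)
  -> stationarity OK
Primal feasibility (all g_i <= 0): OK
Dual feasibility (all lambda_i >= 0): OK
Complementary slackness (lambda_i * g_i(x) = 0 for all i): OK

Verdict: yes, KKT holds.

yes


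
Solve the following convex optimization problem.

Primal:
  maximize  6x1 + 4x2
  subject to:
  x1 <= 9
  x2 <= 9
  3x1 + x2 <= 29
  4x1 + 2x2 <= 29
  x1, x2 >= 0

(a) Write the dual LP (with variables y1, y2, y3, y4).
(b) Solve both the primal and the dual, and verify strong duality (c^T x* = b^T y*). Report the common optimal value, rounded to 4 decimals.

The standard primal-dual pair for 'max c^T x s.t. A x <= b, x >= 0' is:
  Dual:  min b^T y  s.t.  A^T y >= c,  y >= 0.

So the dual LP is:
  minimize  9y1 + 9y2 + 29y3 + 29y4
  subject to:
    y1 + 3y3 + 4y4 >= 6
    y2 + y3 + 2y4 >= 4
    y1, y2, y3, y4 >= 0

Solving the primal: x* = (2.75, 9).
  primal value c^T x* = 52.5.
Solving the dual: y* = (0, 1, 0, 1.5).
  dual value b^T y* = 52.5.
Strong duality: c^T x* = b^T y*. Confirmed.

52.5


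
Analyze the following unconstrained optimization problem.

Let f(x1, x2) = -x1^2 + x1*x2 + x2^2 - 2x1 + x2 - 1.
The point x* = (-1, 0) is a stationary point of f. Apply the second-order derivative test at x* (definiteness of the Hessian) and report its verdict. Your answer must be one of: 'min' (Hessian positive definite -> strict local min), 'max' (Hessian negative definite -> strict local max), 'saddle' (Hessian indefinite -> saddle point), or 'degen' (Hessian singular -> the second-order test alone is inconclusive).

Compute the Hessian H = grad^2 f:
  H = [[-2, 1], [1, 2]]
Verify stationarity: grad f(x*) = H x* + g = (0, 0).
Eigenvalues of H: -2.2361, 2.2361.
Eigenvalues have mixed signs, so H is indefinite -> x* is a saddle point.

saddle


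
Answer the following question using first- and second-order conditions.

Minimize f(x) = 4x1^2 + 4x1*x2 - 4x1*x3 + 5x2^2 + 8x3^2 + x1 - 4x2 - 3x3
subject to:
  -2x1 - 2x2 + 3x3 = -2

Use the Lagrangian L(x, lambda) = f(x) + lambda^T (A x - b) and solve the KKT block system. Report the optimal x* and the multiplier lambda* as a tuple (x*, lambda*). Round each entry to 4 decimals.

Form the Lagrangian:
  L(x, lambda) = (1/2) x^T Q x + c^T x + lambda^T (A x - b)
Stationarity (grad_x L = 0): Q x + c + A^T lambda = 0.
Primal feasibility: A x = b.

This gives the KKT block system:
  [ Q   A^T ] [ x     ]   [-c ]
  [ A    0  ] [ lambda ] = [ b ]

Solving the linear system:
  x*      = (-0.1829, 0.8565, -0.2176)
  lambda* = (1.9167)
  f(x*)   = 0.4387

x* = (-0.1829, 0.8565, -0.2176), lambda* = (1.9167)


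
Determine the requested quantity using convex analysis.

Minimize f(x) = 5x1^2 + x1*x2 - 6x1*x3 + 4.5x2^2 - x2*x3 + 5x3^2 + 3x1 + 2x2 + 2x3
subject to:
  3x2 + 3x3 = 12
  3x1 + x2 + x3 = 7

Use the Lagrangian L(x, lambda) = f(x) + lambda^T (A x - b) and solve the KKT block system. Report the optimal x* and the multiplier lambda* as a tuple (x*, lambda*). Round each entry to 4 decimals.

Form the Lagrangian:
  L(x, lambda) = (1/2) x^T Q x + c^T x + lambda^T (A x - b)
Stationarity (grad_x L = 0): Q x + c + A^T lambda = 0.
Primal feasibility: A x = b.

This gives the KKT block system:
  [ Q   A^T ] [ x     ]   [-c ]
  [ A    0  ] [ lambda ] = [ b ]

Solving the linear system:
  x*      = (1, 1.7619, 2.2381)
  lambda* = (-5.3915, -0.4444)
  f(x*)   = 39.4048

x* = (1, 1.7619, 2.2381), lambda* = (-5.3915, -0.4444)


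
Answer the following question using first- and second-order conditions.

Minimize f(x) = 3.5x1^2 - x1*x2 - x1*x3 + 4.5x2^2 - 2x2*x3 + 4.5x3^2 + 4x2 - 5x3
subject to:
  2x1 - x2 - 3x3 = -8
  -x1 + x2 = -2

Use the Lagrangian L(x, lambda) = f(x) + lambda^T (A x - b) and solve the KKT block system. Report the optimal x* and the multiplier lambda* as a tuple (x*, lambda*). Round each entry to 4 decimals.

Form the Lagrangian:
  L(x, lambda) = (1/2) x^T Q x + c^T x + lambda^T (A x - b)
Stationarity (grad_x L = 0): Q x + c + A^T lambda = 0.
Primal feasibility: A x = b.

This gives the KKT block system:
  [ Q   A^T ] [ x     ]   [-c ]
  [ A    0  ] [ lambda ] = [ b ]

Solving the linear system:
  x*      = (0.9487, -1.0513, 3.6496)
  lambda* = (9.6667, 23.3761)
  f(x*)   = 50.8162

x* = (0.9487, -1.0513, 3.6496), lambda* = (9.6667, 23.3761)


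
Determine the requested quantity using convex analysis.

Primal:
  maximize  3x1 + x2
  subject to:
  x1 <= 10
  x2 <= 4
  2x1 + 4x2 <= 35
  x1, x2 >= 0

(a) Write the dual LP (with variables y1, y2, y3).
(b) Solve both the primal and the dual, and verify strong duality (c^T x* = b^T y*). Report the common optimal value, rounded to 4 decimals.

The standard primal-dual pair for 'max c^T x s.t. A x <= b, x >= 0' is:
  Dual:  min b^T y  s.t.  A^T y >= c,  y >= 0.

So the dual LP is:
  minimize  10y1 + 4y2 + 35y3
  subject to:
    y1 + 2y3 >= 3
    y2 + 4y3 >= 1
    y1, y2, y3 >= 0

Solving the primal: x* = (10, 3.75).
  primal value c^T x* = 33.75.
Solving the dual: y* = (2.5, 0, 0.25).
  dual value b^T y* = 33.75.
Strong duality: c^T x* = b^T y*. Confirmed.

33.75


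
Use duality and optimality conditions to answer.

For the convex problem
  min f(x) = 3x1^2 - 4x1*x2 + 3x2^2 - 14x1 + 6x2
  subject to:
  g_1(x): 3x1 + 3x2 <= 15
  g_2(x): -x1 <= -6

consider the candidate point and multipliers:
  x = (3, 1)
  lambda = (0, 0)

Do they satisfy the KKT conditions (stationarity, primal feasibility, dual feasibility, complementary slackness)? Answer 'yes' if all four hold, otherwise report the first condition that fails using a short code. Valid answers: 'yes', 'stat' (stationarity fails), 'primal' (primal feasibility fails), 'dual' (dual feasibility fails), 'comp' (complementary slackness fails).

Gradient of f: grad f(x) = Q x + c = (0, 0)
Constraint values g_i(x) = a_i^T x - b_i:
  g_1((3, 1)) = -3
  g_2((3, 1)) = 3
Stationarity residual: grad f(x) + sum_i lambda_i a_i = (0, 0)
  -> stationarity OK
Primal feasibility (all g_i <= 0): FAILS
Dual feasibility (all lambda_i >= 0): OK
Complementary slackness (lambda_i * g_i(x) = 0 for all i): OK

Verdict: the first failing condition is primal_feasibility -> primal.

primal


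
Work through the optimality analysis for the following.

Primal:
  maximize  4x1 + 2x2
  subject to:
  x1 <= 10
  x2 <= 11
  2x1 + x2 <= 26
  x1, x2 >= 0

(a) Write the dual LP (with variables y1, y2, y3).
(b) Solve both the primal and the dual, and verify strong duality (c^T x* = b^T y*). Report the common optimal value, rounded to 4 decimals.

The standard primal-dual pair for 'max c^T x s.t. A x <= b, x >= 0' is:
  Dual:  min b^T y  s.t.  A^T y >= c,  y >= 0.

So the dual LP is:
  minimize  10y1 + 11y2 + 26y3
  subject to:
    y1 + 2y3 >= 4
    y2 + y3 >= 2
    y1, y2, y3 >= 0

Solving the primal: x* = (7.5, 11).
  primal value c^T x* = 52.
Solving the dual: y* = (0, 0, 2).
  dual value b^T y* = 52.
Strong duality: c^T x* = b^T y*. Confirmed.

52


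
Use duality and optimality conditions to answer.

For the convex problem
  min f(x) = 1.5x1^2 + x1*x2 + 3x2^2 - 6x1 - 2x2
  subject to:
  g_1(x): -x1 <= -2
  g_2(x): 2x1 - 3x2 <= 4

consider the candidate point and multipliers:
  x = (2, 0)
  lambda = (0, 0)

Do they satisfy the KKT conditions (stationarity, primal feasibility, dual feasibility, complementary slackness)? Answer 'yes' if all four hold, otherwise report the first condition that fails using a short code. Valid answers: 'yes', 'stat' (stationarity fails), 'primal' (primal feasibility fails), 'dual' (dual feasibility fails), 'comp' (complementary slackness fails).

Gradient of f: grad f(x) = Q x + c = (0, 0)
Constraint values g_i(x) = a_i^T x - b_i:
  g_1((2, 0)) = 0
  g_2((2, 0)) = 0
Stationarity residual: grad f(x) + sum_i lambda_i a_i = (0, 0)
  -> stationarity OK
Primal feasibility (all g_i <= 0): OK
Dual feasibility (all lambda_i >= 0): OK
Complementary slackness (lambda_i * g_i(x) = 0 for all i): OK

Verdict: yes, KKT holds.

yes


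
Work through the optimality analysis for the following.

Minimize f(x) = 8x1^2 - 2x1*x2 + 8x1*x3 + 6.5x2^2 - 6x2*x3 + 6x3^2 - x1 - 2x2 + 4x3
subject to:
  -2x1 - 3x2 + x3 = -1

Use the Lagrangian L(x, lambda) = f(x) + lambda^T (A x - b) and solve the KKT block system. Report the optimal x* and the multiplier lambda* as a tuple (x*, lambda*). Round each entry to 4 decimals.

Form the Lagrangian:
  L(x, lambda) = (1/2) x^T Q x + c^T x + lambda^T (A x - b)
Stationarity (grad_x L = 0): Q x + c + A^T lambda = 0.
Primal feasibility: A x = b.

This gives the KKT block system:
  [ Q   A^T ] [ x     ]   [-c ]
  [ A    0  ] [ lambda ] = [ b ]

Solving the linear system:
  x*      = (0.3377, -0.0905, -0.5961)
  lambda* = (-0.0919)
  f(x*)   = -1.3165

x* = (0.3377, -0.0905, -0.5961), lambda* = (-0.0919)


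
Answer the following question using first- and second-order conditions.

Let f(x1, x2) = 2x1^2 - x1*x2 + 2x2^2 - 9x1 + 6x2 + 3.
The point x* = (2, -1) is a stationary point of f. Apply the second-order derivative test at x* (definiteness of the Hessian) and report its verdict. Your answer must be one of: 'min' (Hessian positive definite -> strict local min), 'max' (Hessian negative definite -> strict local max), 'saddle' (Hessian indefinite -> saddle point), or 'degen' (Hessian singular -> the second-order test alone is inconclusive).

Compute the Hessian H = grad^2 f:
  H = [[4, -1], [-1, 4]]
Verify stationarity: grad f(x*) = H x* + g = (0, 0).
Eigenvalues of H: 3, 5.
Both eigenvalues > 0, so H is positive definite -> x* is a strict local min.

min


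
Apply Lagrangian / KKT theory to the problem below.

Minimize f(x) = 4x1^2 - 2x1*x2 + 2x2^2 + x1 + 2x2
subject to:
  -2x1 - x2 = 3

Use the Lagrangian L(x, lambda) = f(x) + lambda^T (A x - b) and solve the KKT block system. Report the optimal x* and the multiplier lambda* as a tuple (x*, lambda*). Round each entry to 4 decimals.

Form the Lagrangian:
  L(x, lambda) = (1/2) x^T Q x + c^T x + lambda^T (A x - b)
Stationarity (grad_x L = 0): Q x + c + A^T lambda = 0.
Primal feasibility: A x = b.

This gives the KKT block system:
  [ Q   A^T ] [ x     ]   [-c ]
  [ A    0  ] [ lambda ] = [ b ]

Solving the linear system:
  x*      = (-0.8438, -1.3125)
  lambda* = (-1.5625)
  f(x*)   = 0.6094

x* = (-0.8438, -1.3125), lambda* = (-1.5625)


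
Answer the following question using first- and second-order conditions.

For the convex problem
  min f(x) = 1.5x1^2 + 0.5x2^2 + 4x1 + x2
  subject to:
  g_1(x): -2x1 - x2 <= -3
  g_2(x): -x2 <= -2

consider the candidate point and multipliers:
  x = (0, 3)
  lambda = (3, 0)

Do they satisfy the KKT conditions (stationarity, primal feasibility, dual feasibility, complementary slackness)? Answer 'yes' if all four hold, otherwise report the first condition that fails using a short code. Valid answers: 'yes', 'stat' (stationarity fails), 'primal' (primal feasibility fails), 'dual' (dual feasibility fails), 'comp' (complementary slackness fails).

Gradient of f: grad f(x) = Q x + c = (4, 4)
Constraint values g_i(x) = a_i^T x - b_i:
  g_1((0, 3)) = 0
  g_2((0, 3)) = -1
Stationarity residual: grad f(x) + sum_i lambda_i a_i = (-2, 1)
  -> stationarity FAILS
Primal feasibility (all g_i <= 0): OK
Dual feasibility (all lambda_i >= 0): OK
Complementary slackness (lambda_i * g_i(x) = 0 for all i): OK

Verdict: the first failing condition is stationarity -> stat.

stat


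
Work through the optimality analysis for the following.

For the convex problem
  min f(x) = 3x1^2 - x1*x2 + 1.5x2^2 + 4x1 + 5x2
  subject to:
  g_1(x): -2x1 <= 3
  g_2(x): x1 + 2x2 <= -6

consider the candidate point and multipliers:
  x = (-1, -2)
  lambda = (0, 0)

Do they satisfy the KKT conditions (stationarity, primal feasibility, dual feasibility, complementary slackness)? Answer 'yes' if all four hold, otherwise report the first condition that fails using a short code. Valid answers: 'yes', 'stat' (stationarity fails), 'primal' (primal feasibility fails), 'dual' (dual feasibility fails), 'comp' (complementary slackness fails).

Gradient of f: grad f(x) = Q x + c = (0, 0)
Constraint values g_i(x) = a_i^T x - b_i:
  g_1((-1, -2)) = -1
  g_2((-1, -2)) = 1
Stationarity residual: grad f(x) + sum_i lambda_i a_i = (0, 0)
  -> stationarity OK
Primal feasibility (all g_i <= 0): FAILS
Dual feasibility (all lambda_i >= 0): OK
Complementary slackness (lambda_i * g_i(x) = 0 for all i): OK

Verdict: the first failing condition is primal_feasibility -> primal.

primal
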